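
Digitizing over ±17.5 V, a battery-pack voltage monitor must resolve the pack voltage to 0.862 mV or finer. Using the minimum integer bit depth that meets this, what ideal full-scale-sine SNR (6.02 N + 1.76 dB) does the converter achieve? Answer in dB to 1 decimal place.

Span: 17.5 V − (-17.5 V) = 35 V.
Need 2^N ≥ 35 V / 0.862 mV = 40600 → N_min = 16.
Ideal SNR at N = 16: 6.02·16 + 1.76 = 98.1 dB.

98.1 dB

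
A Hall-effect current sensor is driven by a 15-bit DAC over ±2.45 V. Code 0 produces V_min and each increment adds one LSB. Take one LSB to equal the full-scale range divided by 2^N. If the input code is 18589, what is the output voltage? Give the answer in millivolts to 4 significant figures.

Range = 2.45 − (-2.45) = 4.9 V. LSB = 4.9 V / 2^15.
V_out = V_min + code × LSB = -2.45 V + 18589 × 4.9 V / 32768
      = -2.45 + 2.77973 = 0.329727 V.

329.7 mV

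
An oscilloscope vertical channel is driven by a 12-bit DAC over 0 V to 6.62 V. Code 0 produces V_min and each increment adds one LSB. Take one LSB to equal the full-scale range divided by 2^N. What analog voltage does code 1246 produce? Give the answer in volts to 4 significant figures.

Span = 6.62 V. LSB = 6.62 V / 2^12.
V_out = V_min + code × LSB = 0 V + 1246 × 6.62 V / 4096
      = 0 V + 2.01380 V = 2.01380 V.

2.014 V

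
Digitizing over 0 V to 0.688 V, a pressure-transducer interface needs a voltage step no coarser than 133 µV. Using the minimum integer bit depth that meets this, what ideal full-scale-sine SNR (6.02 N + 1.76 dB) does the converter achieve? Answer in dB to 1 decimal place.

80.0 dB

Span = 0.688 V.
0.688 V / 133 µV = 5173. Since 2^12 = 4096 and 2^13 = 8192, N = 13.
6.02(13) + 1.76 = 80.02 dB.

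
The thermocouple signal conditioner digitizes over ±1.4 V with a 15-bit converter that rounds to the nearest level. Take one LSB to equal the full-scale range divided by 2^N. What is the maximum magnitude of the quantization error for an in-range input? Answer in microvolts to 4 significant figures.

Full-scale range = 1.4 V − (-1.4 V) = 2.8 V.
Step size = 2.8/32768 V = 85.4492 µV.
A rounding quantizer has |error| ≤ LSB/2 = 42.72 µV.

42.72 µV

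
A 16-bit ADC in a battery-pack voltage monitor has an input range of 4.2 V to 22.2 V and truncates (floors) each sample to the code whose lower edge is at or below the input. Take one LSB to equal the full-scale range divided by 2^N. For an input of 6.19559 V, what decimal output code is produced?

7265

Full-scale range = 22.2 V − (4.2 V) = 18 V. LSB = 18 V / 2^16 ≈ 274.7 µV.
code = ⌊(V_in − V_min)/LSB⌋ = ⌊(V_in − V_min) × 2^16 / range⌋
     = ⌊(6.19559 − (4.2)) × 65536 / 18⌋ = ⌊1.99559 × 65536/18⌋
     = ⌊7265.721⌋ = 7265.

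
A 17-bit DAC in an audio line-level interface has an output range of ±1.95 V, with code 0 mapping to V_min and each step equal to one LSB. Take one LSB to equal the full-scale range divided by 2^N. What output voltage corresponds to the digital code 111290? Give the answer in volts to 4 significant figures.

Span: 1.95 V − (-1.95 V) = 3.9 V. LSB = 3.9 V / 2^17.
V_out = V_min + code × LSB = -1.95 V + 111290 × 3.9 V / 131072
      = -1.95 + 3.31139 = 1.36139 V.

1.361 V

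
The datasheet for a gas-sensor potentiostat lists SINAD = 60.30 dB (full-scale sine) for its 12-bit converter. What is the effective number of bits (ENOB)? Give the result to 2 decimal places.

ENOB = (SINAD − 1.76) / 6.02 = (60.30 − 1.76) / 6.02 = 58.54 / 6.02 = 9.7243.

9.72 bits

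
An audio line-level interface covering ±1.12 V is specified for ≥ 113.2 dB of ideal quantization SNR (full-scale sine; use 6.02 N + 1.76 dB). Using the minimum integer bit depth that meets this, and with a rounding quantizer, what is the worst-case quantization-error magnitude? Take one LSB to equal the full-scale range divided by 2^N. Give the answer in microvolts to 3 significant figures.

2.14 µV

Full-scale range = 1.12 V − (-1.12 V) = 2.24 V.
Required N = ⌈(113.2 − 1.76)/6.02⌉ = ⌈18.512⌉ = 19.
Step size = 2.24/524288 V = 4.2725 µV.
|e|_max = LSB/2 = 2.14 µV.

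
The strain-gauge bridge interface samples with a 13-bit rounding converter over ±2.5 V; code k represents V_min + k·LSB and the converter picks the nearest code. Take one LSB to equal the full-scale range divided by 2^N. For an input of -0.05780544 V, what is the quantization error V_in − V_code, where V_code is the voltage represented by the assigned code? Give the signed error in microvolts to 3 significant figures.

Range = 2.5 − (-2.5) = 5 V. LSB = 5 V / 2^13 ≈ 0.6104 mV.
(V_in − V_min)/LSB = (-0.05780544 − (-2.5)) × 8192/5 = 4001.2916 → nearest code k = 4001.
Reconstructed level: -2.5 + 4001 × 5/8192 V = -0.05798339844 V.
Error = V_in − V_code = -0.05780544 − (-0.05798339844) = +178 µV.

+178 µV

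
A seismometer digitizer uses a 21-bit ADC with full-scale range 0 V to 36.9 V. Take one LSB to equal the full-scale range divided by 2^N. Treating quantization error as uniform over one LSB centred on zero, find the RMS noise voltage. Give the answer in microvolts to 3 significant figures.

5.08 µV

V_FS = 36.9 V.
One LSB is 36.9 V / 2097152 = 17.595 µV.
V_rms = LSB/√12 = 17.595 µV / √12 = 5.08 µV.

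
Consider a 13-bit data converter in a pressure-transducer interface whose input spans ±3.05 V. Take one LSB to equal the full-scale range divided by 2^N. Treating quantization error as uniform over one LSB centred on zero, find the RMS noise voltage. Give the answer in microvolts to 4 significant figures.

215.0 µV

Full-scale range = 3.05 V − (-3.05 V) = 6.1 V.
LSB = 6.1 V ÷ 2^13 = 6.1/8192 V = 0.744629 mV.
For a uniform distribution on [−LSB/2, +LSB/2], V_rms = LSB/√12 = 0.744629 mV/3.4641 = 215.0 µV.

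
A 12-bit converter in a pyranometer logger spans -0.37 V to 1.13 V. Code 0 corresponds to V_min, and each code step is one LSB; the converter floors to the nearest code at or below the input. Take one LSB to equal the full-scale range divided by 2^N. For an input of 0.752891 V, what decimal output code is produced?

3066

Full-scale range = 1.13 V − (-0.37 V) = 1.5 V. LSB = 1.5 V / 2^12 ≈ 366.2 µV.
V_in − V_min = 0.752891 − (-0.37) = 1.122891 V.
Divide by LSB: 1.122891 × 4096/1.5 = 3066.2410.
Truncating gives code 3066.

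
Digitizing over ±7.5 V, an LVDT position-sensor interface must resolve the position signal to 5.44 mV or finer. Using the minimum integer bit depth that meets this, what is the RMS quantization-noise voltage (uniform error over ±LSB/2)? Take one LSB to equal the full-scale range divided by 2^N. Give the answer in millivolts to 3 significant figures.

1.06 mV

Full-scale range = 7.5 V − (-7.5 V) = 15 V.
Levels needed ≥ 15/5.44 mV = 2757. 2^12 = 4096 suffices, so N_min = 12.
LSB = 15 V ÷ 2^12 = 15/4096 V = 3.6621 mV.
RMS noise = LSB/√12 = 1.06 mV.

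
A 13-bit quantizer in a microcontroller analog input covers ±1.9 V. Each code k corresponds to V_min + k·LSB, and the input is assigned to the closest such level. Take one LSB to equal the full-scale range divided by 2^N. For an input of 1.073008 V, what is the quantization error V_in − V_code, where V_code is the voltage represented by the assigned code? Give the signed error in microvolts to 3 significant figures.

Range = 1.9 − (-1.9) = 3.8 V. LSB = 3.8 V / 2^13 ≈ 463.9 µV.
Position in LSBs: (1.073008 − (-1.9)) × 8192/3.8 = 6409.1794; rounding gives k = 6409.
V_code = V_min + k × range/2^13 = -1.9 + 6409 × 3.8/8192 = 1.072924805 V.
e = 1.073008 − (1.072924805) = +83.2 µV.

+83.2 µV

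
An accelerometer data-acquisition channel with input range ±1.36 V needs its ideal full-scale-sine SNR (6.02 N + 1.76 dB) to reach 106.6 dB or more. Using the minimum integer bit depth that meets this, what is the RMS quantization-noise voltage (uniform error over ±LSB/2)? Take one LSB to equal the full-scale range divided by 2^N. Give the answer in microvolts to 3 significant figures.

3.00 µV

Range = 1.36 − (-1.36) = 2.72 V.
Solving 6.02 N ≥ 106.6 − 1.76: N ≥ 17.415. Round up → N = 18.
Step size = 2.72/262144 V = 10.376 µV.
V_rms = LSB/√12 = 3.00 µV.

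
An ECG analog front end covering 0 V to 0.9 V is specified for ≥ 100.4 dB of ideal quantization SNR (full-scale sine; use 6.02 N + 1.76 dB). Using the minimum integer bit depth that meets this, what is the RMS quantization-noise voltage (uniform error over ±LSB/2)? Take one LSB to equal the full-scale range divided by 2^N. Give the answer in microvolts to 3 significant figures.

1.98 µV

Span = 0.9 V.
6.02 N + 1.76 ≥ 100.4 gives N ≥ 16.385, so the minimum integer is 17.
One LSB is 0.9 V / 131072 = 6.8665 µV.
σ_q = LSB/√12 = 6.8665 µV/3.4641 = 1.98 µV.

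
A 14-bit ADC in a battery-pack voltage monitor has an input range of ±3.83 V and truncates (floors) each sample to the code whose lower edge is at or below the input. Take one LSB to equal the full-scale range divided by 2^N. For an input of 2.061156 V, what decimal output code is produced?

Span: 3.83 V − (-3.83 V) = 7.66 V. LSB = 7.66 V / 2^14 ≈ 467.5 µV.
code = ⌊(V_in − V_min)/LSB⌋ = ⌊(V_in − V_min) × 2^14 / range⌋
     = ⌊(2.061156 − (-3.83)) × 16384 / 7.66⌋ = ⌊5.891156 × 16384/7.66⌋
     = ⌊12600.614⌋ = 12600.

12600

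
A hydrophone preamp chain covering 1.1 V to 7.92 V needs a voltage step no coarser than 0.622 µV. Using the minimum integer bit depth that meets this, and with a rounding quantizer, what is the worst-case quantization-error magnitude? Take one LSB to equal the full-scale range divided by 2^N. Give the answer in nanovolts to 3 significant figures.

203 nV

Full-scale range = 7.92 V − (1.1 V) = 6.82 V.
6.82 V / 0.622 µV = 1.096e7. Since 2^23 = 8388608 and 2^24 = 16777216, N = 24.
LSB = 6.82 V ÷ 2^24 = 6.82/16777216 V = 406.50 nV.
|e|_max = LSB/2 = 203 nV.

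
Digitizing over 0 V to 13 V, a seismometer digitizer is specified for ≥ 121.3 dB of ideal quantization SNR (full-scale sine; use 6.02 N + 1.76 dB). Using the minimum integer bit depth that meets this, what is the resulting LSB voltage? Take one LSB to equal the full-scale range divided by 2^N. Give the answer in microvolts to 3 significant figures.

Full-scale range = 13 V.
Solving 6.02 N ≥ 121.3 − 1.76: N ≥ 19.857. Round up → N = 20.
Step size = 13/1048576 V = 12.4 µV.

12.4 µV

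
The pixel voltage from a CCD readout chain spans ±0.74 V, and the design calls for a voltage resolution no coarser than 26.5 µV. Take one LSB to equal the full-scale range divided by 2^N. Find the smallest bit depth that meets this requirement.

16 bits

Range = 0.74 − (-0.74) = 1.48 V.
Required number of levels: 1.48/26.5 µV = 55849; smallest N with 2^N ≥ that is 16.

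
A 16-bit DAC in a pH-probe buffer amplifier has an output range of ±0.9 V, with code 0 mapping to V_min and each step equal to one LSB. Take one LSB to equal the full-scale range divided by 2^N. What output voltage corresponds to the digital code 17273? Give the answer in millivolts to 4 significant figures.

-425.6 mV

Full-scale range = 0.9 V − (-0.9 V) = 1.8 V. LSB = 1.8 V / 2^16.
Output = V_min + (17273/65536) × range = -0.9 + 0.263565 × 1.8 V
      = -0.9 + 0.474417 = -0.425583 V.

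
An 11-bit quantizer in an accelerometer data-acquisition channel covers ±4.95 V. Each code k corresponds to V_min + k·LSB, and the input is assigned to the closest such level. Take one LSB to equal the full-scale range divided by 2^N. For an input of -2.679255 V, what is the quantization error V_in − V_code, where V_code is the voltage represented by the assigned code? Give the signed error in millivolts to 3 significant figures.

Span: 4.95 V − (-4.95 V) = 9.9 V. LSB = 9.9 V / 2^11 ≈ 4.834 mV.
(V_in − V_min)/LSB = (-2.679255 − (-4.95)) × 2048/9.9 = 469.7460 → nearest code k = 470.
Reconstructed level: -4.95 + 470 × 9.9/2048 V = -2.678027344 V.
e = -2.679255 − (-2.678027344) = −1.23 mV.

−1.23 mV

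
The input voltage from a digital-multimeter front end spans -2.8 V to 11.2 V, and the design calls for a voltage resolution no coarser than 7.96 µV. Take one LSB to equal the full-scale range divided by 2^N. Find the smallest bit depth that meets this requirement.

21 bits

Span: 11.2 V − (-2.8 V) = 14 V.
14 V / 7.96 µV = 1.759e6. Since 2^20 = 1048576 and 2^21 = 2097152, N = 21.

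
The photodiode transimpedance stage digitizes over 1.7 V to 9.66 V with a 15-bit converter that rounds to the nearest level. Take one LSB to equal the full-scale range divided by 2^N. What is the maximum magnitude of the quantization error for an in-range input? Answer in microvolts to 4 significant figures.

121.5 µV

Range = 9.66 − (1.7) = 7.96 V.
LSB = 7.96 V ÷ 2^15 = 7.96/32768 V = 242.920 µV.
|e|_max = LSB/2 = 121.5 µV.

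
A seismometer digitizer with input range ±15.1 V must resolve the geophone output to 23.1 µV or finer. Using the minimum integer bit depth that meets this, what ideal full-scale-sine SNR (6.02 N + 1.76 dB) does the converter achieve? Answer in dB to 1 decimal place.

128.2 dB

Range = 15.1 − (-15.1) = 30.2 V.
Need 2^N ≥ 30.2 V / 23.1 µV = 1.307e6 → N_min = 21.
SNR = 6.02 × 21 + 1.76 = 128.18 dB.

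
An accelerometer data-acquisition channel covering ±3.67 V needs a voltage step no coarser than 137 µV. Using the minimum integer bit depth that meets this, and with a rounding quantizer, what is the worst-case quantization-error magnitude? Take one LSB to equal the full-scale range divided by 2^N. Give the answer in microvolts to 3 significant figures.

56.0 µV

Full-scale range = 3.67 V − (-3.67 V) = 7.34 V.
Required number of levels: 7.34/137 µV = 53577; smallest N with 2^N ≥ that is 16.
Step size = 7.34/65536 V = 112.00 µV.
Half an LSB is 56.0 µV.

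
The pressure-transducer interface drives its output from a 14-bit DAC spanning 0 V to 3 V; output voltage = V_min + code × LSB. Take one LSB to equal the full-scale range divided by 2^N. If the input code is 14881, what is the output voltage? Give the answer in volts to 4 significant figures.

2.725 V

Span = 3 V. LSB = 3 V / 2^14.
Output = V_min + (14881/16384) × range = 0 + 0.908264 × 3 V
      = 0 V + 2.72479 V = 2.72479 V.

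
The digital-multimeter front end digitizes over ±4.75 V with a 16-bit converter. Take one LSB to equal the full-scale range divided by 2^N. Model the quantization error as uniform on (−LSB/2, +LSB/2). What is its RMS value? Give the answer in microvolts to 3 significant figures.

41.8 µV

The full-scale span is 4.75 − (-4.75) = 9.5 V.
LSB = 9.5 V ÷ 2^16 = 9.5/65536 V = 144.96 µV.
For a uniform distribution on [−LSB/2, +LSB/2], V_rms = LSB/√12 = 144.96 µV/3.4641 = 41.8 µV.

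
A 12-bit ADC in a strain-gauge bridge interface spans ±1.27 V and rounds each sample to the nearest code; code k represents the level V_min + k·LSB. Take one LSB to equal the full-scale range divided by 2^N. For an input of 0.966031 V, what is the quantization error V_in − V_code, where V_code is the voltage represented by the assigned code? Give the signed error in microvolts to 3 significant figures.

Full-scale range = 1.27 V − (-1.27 V) = 2.54 V. LSB = 2.54 V / 2^12 ≈ 0.6201 mV.
(V_in − V_min)/LSB = (0.966031 − (-1.27)) × 4096/2.54 = 3605.8201 → nearest code k = 3606.
V_code = -1.27 + (3606/4096) × 2.54 = 0.9661425781 V.
V_in − V_code = 0.966031 − (0.9661425781) = −112 µV.

−112 µV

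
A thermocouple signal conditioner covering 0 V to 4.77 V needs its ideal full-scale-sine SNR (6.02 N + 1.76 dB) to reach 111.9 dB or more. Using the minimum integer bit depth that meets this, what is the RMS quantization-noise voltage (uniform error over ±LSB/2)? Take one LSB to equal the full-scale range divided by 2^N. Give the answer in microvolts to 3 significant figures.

2.63 µV

Span = 4.77 V.
N ≥ (111.9 − 1.76)/6.02 = 18.296 → N_min = 19.
LSB = 4.77 V / 2^19 = 9.0981 µV.
RMS noise = LSB/√12 = 2.63 µV.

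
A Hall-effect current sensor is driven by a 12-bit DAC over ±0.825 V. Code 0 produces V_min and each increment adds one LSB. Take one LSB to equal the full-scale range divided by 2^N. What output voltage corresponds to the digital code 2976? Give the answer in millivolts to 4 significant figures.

373.8 mV

The full-scale span is 0.825 − (-0.825) = 1.65 V. LSB = 1.65 V / 2^12.
V_out = -0.825 + 2976 × (1.65/4096) V
      = -0.825 + 1.19883 = 0.373828 V.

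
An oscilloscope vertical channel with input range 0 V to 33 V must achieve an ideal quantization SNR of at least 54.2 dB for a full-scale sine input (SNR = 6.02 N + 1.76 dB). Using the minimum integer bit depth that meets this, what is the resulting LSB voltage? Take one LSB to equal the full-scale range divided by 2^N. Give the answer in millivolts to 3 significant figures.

Span = 33 V.
Required N = ⌈(54.2 − 1.76)/6.02⌉ = ⌈8.711⌉ = 9.
LSB = 33 V ÷ 2^9 = 33/512 V = 64.5 mV.

64.5 mV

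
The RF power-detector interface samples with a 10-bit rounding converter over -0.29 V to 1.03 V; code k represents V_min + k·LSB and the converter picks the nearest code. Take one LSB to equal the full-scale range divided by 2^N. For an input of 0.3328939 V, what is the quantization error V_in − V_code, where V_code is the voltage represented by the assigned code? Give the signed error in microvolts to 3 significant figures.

+277 µV

Full-scale range = 1.03 V − (-0.29 V) = 1.32 V. LSB = 1.32 V / 2^10 ≈ 1.289 mV.
Position in LSBs: (0.3328939 − (-0.29)) × 1024/1.32 = 483.2147; rounding gives k = 483.
V_code = -0.29 + (483/1024) × 1.32 = 0.3326171875 V.
Error = V_in − V_code = 0.3328939 − (0.3326171875) = +277 µV.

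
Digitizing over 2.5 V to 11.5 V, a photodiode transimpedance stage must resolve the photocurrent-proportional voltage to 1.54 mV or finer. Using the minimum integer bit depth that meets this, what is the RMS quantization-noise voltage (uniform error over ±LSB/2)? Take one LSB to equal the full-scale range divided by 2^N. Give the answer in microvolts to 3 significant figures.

Full-scale range = 11.5 V − (2.5 V) = 9 V.
Levels needed ≥ 9/1.54 mV = 5844. 2^13 = 8192 suffices, so N_min = 13.
LSB = 9 V / 2^13 = 1.0986 mV.
V_rms = LSB/√12 = 317 µV.

317 µV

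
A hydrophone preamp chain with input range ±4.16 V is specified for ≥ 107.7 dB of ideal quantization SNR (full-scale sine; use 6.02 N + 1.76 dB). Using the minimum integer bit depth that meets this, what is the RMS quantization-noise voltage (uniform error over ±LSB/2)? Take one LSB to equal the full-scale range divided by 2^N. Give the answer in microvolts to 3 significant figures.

9.16 µV

The full-scale span is 4.16 − (-4.16) = 8.32 V.
N ≥ (107.7 − 1.76)/6.02 = 17.598 → N_min = 18.
Step size = 8.32/262144 V = 31.738 µV.
V_rms = LSB/√12 = 9.16 µV.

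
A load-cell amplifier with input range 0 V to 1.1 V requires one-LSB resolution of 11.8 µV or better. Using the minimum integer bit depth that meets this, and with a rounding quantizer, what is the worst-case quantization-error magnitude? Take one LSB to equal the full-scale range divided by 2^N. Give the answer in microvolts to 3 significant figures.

4.20 µV

Span = 1.1 V.
Required number of levels: 1.1/11.8 µV = 93220; smallest N with 2^N ≥ that is 17.
LSB = 1.1 V ÷ 2^17 = 1.1/131072 V = 8.3923 µV.
|e|_max = LSB/2 = 4.20 µV.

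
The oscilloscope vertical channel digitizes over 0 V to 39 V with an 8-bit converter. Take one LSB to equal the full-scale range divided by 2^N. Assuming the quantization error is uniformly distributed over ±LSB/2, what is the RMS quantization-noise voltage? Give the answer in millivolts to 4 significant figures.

Range is 39 V.
Step size = 39/256 V = 152.344 mV.
V_rms = LSB/√12 = 152.344 mV / √12 = 43.98 mV.

43.98 mV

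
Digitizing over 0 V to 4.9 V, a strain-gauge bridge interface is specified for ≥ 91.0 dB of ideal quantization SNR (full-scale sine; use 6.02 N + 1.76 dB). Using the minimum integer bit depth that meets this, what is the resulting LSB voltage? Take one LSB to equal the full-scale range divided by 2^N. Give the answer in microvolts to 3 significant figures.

150 µV

V_FS = 4.9 V.
Solving 6.02 N ≥ 91.0 − 1.76: N ≥ 14.824. Round up → N = 15.
One LSB is 4.9 V / 32768 = 150 µV.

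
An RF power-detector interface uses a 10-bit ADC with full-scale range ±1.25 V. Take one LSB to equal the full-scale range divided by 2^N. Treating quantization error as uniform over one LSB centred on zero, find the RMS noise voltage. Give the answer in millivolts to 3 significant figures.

Full-scale range = 1.25 V − (-1.25 V) = 2.5 V.
Step size = 2.5/1024 V = 2.4414 mV.
V_rms = LSB/√12 = 2.4414 mV / √12 = 0.705 mV.

0.705 mV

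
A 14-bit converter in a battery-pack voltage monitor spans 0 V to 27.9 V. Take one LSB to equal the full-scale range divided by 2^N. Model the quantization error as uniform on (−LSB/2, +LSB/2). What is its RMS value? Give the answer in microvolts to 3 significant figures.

492 µV

V_FS = 27.9 V.
LSB = 27.9 V ÷ 2^14 = 27.9/16384 V = 1.7029 mV.
V_rms = LSB/√12 = 1.7029 mV / √12 = 492 µV.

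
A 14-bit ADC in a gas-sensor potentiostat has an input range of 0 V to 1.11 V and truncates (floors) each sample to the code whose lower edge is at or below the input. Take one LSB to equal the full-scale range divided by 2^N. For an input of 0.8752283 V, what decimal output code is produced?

Span = 1.11 V. LSB = 1.11 V / 2^14 ≈ 67.75 µV.
(V_in − V_min) × 2^14/range = (0.8752283 − (0)) × 16384/1.11 = 12918.685.
Floor → code = 12918.

12918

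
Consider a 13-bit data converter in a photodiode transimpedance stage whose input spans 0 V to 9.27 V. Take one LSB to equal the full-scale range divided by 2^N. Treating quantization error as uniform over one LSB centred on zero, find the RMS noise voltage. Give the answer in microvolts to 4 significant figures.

Range is 9.27 V.
Step size = 9.27/8192 V = 1.13159 mV.
For a uniform distribution on [−LSB/2, +LSB/2], V_rms = LSB/√12 = 1.13159 mV/3.4641 = 326.7 µV.

326.7 µV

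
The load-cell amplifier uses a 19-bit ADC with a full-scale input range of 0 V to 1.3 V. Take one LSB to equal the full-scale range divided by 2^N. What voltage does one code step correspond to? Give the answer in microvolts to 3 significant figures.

2.48 µV

Full-scale range = 1.3 V.
Number of codes = 2^19 = 524288.
Step size = 1.3/524288 V = 2.48 µV.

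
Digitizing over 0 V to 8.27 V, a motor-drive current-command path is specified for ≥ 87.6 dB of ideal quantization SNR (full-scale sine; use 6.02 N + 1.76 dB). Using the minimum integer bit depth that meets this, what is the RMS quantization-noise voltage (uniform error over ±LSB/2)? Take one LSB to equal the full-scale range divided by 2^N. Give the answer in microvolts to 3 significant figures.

Range is 8.27 V.
Solving 6.02 N ≥ 87.6 − 1.76: N ≥ 14.259. Round up → N = 15.
Step size = 8.27/32768 V = 252.38 µV.
V_rms = LSB/√12 = 72.9 µV.

72.9 µV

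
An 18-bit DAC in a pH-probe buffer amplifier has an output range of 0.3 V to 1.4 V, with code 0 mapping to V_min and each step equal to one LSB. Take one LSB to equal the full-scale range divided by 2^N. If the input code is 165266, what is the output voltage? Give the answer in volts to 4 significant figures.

The full-scale span is 1.4 − (0.3) = 1.1 V. LSB = 1.1 V / 2^18.
V_out = 0.3 + 165266 × (1.1/262144) V
      = 0.3 V + 0.693484 V = 0.993484 V.

0.9935 V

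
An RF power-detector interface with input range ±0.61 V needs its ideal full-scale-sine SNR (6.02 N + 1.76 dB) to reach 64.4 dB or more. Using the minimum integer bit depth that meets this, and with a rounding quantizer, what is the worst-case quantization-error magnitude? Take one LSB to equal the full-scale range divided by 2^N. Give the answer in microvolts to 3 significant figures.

298 µV

The full-scale span is 0.61 − (-0.61) = 1.22 V.
Required N = ⌈(64.4 − 1.76)/6.02⌉ = ⌈10.405⌉ = 11.
Step size = 1.22/2048 V = 0.59570 mV.
|e|_max = LSB/2 = 298 µV.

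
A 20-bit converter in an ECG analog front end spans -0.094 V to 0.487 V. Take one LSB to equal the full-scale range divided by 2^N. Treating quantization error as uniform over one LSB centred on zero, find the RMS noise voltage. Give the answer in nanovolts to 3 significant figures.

160 nV

The full-scale span is 0.487 − (-0.094) = 0.581 V.
One LSB is 0.581 V / 1048576 = 0.55408 µV.
σ_q = LSB/√12 = 0.55408 µV/3.4641 = 160 nV.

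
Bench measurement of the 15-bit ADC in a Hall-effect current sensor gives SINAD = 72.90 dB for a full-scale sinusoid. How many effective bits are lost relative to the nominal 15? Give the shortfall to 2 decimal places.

ENOB = (SINAD − 1.76)/6.02 = (72.90 − 1.76)/6.02 = 11.8173 bits.
Lost resolution: 15 − 11.8173 = 3.1827 bits.

3.18 bits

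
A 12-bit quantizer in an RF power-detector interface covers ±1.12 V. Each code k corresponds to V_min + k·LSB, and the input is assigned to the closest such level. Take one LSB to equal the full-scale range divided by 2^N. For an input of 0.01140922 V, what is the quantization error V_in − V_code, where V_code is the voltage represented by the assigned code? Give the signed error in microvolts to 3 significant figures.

−75.2 µV

Span: 1.12 V − (-1.12 V) = 2.24 V. LSB = 2.24 V / 2^12 ≈ 0.5469 mV.
(V_in − V_min)/LSB = (0.01140922 − (-1.12)) × 4096/2.24 = 2068.8626 → nearest code k = 2069.
V_code = -1.12 + (2069/4096) × 2.24 = 0.01148437500 V.
Error = V_in − V_code = 0.01140922 − (0.01148437500) = −75.2 µV.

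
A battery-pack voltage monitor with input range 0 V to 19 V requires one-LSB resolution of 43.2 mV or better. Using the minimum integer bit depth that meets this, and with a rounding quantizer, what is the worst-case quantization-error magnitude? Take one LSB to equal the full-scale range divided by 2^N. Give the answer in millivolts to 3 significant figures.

18.6 mV

Full-scale range = 19 V.
Required number of levels: 19/43.2 mV = 439.81; smallest N with 2^N ≥ that is 9.
LSB = 19 V ÷ 2^9 = 19/512 V = 37.109 mV.
Half an LSB is 18.6 mV.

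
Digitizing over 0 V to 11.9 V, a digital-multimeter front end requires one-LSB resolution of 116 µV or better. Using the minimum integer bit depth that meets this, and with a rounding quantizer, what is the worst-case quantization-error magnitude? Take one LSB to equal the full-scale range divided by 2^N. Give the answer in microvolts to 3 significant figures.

45.4 µV

Full-scale range = 11.9 V.
11.9 V / 116 µV = 102600. Since 2^16 = 65536 and 2^17 = 131072, N = 17.
LSB = 11.9 V / 2^17 = 90.790 µV.
Max error for round-to-nearest is LSB/2 = 45.4 µV.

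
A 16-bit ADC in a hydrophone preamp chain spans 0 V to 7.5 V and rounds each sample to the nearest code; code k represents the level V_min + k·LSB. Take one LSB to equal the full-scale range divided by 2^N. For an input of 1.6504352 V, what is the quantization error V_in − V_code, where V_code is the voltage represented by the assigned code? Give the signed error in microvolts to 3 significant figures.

−31.7 µV

V_FS = 7.5 V. LSB = 7.5 V / 2^16 ≈ 114.4 µV.
Position in LSBs: (1.6504352 − (0)) × 65536/7.5 = 14421.7228; rounding gives k = 14422.
Reconstructed level: 0 + 14422 × 7.5/65536 V = 1.6504669189 V.
V_in − V_code = 1.6504352 − (1.6504669189) = −31.7 µV.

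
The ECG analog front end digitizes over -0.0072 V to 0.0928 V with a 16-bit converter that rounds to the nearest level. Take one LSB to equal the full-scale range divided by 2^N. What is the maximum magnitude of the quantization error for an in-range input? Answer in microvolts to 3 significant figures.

0.763 µV

Range = 0.0928 − (-0.0072) = 0.1 V.
One LSB is 0.1 V / 65536 = 1.5259 µV.
Worst-case error for round-to-nearest is half an LSB: 0.763 µV.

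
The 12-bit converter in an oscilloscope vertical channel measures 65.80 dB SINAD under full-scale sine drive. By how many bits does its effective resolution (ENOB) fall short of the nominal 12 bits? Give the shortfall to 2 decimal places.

1.36 bits

Effective bits = (65.80 − 1.76)/6.02 = 10.6379.
Lost resolution: 12 − 10.6379 = 1.3621 bits.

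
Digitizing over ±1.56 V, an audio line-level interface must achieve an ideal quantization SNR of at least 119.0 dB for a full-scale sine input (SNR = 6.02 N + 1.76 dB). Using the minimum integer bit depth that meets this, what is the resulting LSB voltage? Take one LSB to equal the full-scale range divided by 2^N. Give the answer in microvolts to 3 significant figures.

Span: 1.56 V − (-1.56 V) = 3.12 V.
Solving 6.02 N ≥ 119.0 − 1.76: N ≥ 19.475. Round up → N = 20.
One LSB is 3.12 V / 1048576 = 2.98 µV.

2.98 µV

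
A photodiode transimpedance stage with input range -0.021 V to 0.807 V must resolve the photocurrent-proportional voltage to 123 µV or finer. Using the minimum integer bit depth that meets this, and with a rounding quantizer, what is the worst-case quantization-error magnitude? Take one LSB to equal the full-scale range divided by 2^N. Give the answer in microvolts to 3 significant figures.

50.5 µV

Full-scale range = 0.807 V − (-0.021 V) = 0.828 V.
Need 2^N ≥ 0.828 V / 123 µV = 6732 → N_min = 13.
Step size = 0.828/8192 V = 101.07 µV.
|e|_max = LSB/2 = 50.5 µV.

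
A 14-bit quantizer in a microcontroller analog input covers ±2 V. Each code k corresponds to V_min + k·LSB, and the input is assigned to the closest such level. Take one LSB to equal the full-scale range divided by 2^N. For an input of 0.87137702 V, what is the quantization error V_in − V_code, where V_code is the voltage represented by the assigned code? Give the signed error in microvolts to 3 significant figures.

Span: 2 V − (-2 V) = 4 V. LSB = 4 V / 2^14 ≈ 244.1 µV.
Position in LSBs: (0.87137702 − (-2)) × 16384/4 = 11761.1603; rounding gives k = 11761.
V_code = -2 + (11761/16384) × 4 = 0.87133789063 V.
Error = V_in − V_code = 0.87137702 − (0.87133789063) = +39.1 µV.

+39.1 µV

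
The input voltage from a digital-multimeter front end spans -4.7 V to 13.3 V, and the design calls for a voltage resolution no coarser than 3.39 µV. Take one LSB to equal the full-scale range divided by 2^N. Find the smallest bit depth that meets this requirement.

The full-scale span is 13.3 − (-4.7) = 18 V.
Need 2^N ≥ 18 V / 3.39 µV = 5.310e6 → N_min = 23.

23 bits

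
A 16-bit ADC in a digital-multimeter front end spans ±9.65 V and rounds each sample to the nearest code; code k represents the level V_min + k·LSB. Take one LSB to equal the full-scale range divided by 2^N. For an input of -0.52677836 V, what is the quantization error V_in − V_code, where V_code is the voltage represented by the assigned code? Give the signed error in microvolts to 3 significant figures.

Span: 9.65 V − (-9.65 V) = 19.3 V. LSB = 19.3 V / 2^16 ≈ 294.5 µV.
Position in LSBs: (-0.52677836 − (-9.65)) × 65536/19.3 = 30979.2463; rounding gives k = 30979.
V_code = -9.65 + (30979/65536) × 19.3 = -0.52685089111 V.
e = -0.52677836 − (-0.52685089111) = +72.5 µV.

+72.5 µV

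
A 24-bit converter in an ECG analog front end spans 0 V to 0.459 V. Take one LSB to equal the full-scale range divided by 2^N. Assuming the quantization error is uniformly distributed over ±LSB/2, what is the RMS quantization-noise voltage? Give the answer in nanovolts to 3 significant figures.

Full-scale range = 0.459 V.
LSB = 0.459 V / 2^24 = 27.359 nV.
σ_q = LSB/√12 = 27.359 nV/3.4641 = 7.90 nV.

7.90 nV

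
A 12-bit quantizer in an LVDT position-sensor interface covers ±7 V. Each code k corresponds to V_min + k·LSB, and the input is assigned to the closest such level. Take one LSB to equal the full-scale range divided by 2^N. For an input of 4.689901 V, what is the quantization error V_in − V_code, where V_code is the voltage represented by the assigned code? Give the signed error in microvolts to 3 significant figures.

The full-scale span is 7 − (-7) = 14 V. LSB = 14 V / 2^12 ≈ 3.418 mV.
(4.689901 − (-7)) / LSB = 11.689901 × 4096/14 = 3420.1310. Nearest integer: k = 3420.
V_code = -7 + (3420/4096) × 14 = 4.689453125 V.
V_in − V_code = 4.689901 − (4.689453125) = +448 µV.

+448 µV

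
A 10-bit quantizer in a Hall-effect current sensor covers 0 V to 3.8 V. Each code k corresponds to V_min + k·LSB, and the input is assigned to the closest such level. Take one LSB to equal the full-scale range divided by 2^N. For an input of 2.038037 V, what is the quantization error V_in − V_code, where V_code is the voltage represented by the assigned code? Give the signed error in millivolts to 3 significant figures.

Range is 3.8 V. LSB = 3.8 V / 2^10 ≈ 3.711 mV.
Position in LSBs: (2.038037 − (0)) × 1024/3.8 = 549.1973; rounding gives k = 549.
V_code = V_min + k × range/2^10 = 0 + 549 × 3.8/1024 = 2.037304688 V.
V_in − V_code = 2.038037 − (2.037304688) = +0.732 mV.

+0.732 mV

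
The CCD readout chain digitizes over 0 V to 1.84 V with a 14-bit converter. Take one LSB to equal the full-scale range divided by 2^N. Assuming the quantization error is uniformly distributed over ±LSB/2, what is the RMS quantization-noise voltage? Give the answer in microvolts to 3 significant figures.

Full-scale range = 1.84 V.
LSB = 1.84 V / 2^14 = 112.30 µV.
V_rms = LSB/√12 = 112.30 µV / √12 = 32.4 µV.

32.4 µV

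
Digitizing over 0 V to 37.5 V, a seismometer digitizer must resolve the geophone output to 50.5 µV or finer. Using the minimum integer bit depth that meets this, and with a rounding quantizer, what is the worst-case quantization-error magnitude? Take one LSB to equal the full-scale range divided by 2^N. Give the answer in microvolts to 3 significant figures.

Full-scale range = 37.5 V.
Required number of levels: 37.5/50.5 µV = 742570; smallest N with 2^N ≥ that is 20.
Step size = 37.5/1048576 V = 35.763 µV.
Max error for round-to-nearest is LSB/2 = 17.9 µV.

17.9 µV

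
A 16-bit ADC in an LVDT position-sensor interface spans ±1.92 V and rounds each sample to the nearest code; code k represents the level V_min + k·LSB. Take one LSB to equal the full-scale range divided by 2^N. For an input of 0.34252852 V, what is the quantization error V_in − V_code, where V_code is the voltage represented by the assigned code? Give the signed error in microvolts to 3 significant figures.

−10.5 µV

The full-scale span is 1.92 − (-1.92) = 3.84 V. LSB = 3.84 V / 2^16 ≈ 58.59 µV.
(0.34252852 − (-1.92)) / LSB = 2.26252852 × 65536/3.84 = 38613.8201. Nearest integer: k = 38614.
Reconstructed level: -1.92 + 38614 × 3.84/65536 V = 0.34253906250 V.
Error = V_in − V_code = 0.34252852 − (0.34253906250) = −10.5 µV.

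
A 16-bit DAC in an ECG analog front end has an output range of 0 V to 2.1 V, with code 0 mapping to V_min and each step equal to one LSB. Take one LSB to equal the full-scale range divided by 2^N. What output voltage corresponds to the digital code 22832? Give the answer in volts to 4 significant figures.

0.7316 V

Span = 2.1 V. LSB = 2.1 V / 2^16.
Output = V_min + (22832/65536) × range = 0 + 0.348389 × 2.1 V
      = 0 + 0.731616 = 0.731616 V.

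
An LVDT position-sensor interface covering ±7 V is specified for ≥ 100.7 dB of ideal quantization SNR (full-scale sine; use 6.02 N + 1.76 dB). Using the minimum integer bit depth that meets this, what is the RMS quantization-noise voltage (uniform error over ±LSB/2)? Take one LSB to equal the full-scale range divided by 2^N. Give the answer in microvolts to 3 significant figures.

30.8 µV

The full-scale span is 7 − (-7) = 14 V.
N ≥ (100.7 − 1.76)/6.02 = 16.435 → N_min = 17.
LSB = 14 V ÷ 2^17 = 14/131072 V = 106.81 µV.
V_rms = LSB/√12 = 30.8 µV.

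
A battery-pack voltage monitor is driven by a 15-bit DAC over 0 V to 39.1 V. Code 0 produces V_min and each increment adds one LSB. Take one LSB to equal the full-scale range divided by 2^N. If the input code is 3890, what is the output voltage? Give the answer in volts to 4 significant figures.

Range is 39.1 V. LSB = 39.1 V / 2^15.
V_out = 0 + 3890 × (39.1/32768) V
      = 0 V + 4.64169 V = 4.64169 V.

4.642 V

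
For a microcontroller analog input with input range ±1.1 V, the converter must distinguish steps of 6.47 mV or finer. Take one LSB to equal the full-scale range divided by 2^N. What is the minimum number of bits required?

Span: 1.1 V − (-1.1 V) = 2.2 V.
Need 2^N ≥ 2.2 V / 6.47 mV = 340.0 → N_min = 9.

9 bits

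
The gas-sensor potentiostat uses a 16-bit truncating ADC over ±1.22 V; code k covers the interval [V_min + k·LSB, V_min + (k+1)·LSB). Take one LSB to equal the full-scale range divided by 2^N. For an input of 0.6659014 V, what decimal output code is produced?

50653

The full-scale span is 1.22 − (-1.22) = 2.44 V. LSB = 2.44 V / 2^16 ≈ 37.23 µV.
code = ⌊(V_in − V_min)/LSB⌋ = ⌊(V_in − V_min) × 2^16 / range⌋
     = ⌊(0.6659014 − (-1.22)) × 65536 / 2.44⌋ = ⌊1.8859014 × 65536/2.44⌋
     = ⌊50653.457⌋ = 50653.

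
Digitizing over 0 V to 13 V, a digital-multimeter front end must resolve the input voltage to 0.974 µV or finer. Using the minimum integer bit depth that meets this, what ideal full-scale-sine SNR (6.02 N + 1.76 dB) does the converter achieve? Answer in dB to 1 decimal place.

Range is 13 V.
Levels needed ≥ 13/0.974 µV = 1.335e7. 2^24 = 16777216 suffices, so N_min = 24.
SNR = 6.02 × 24 + 1.76 = 146.24 dB.

146.2 dB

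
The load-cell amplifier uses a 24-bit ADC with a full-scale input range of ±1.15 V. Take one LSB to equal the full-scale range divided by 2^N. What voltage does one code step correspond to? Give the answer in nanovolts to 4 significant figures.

137.1 nV

Span: 1.15 V − (-1.15 V) = 2.3 V.
2^24 = 16777216 levels.
LSB = 2.3 V ÷ 2^24 = 2.3/16777216 V = 137.1 nV.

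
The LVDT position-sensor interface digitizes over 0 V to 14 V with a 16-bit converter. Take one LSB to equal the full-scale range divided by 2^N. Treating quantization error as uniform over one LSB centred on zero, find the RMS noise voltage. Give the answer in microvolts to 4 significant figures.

61.67 µV

Full-scale range = 14 V.
LSB = 14 V / 2^16 = 213.623 µV.
For a uniform distribution on [−LSB/2, +LSB/2], V_rms = LSB/√12 = 213.623 µV/3.4641 = 61.67 µV.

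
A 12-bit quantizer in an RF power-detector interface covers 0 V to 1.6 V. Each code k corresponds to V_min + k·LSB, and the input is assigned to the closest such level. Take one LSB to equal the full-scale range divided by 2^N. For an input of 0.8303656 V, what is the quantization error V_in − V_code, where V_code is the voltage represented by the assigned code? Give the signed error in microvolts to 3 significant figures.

−103 µV

V_FS = 1.6 V. LSB = 1.6 V / 2^12 ≈ 390.6 µV.
(0.8303656 − (0)) / LSB = 0.8303656 × 4096/1.6 = 2125.7359. Nearest integer: k = 2126.
V_code = 0 + (2126/4096) × 1.6 = 0.8304687500 V.
e = 0.8303656 − (0.8304687500) = −103 µV.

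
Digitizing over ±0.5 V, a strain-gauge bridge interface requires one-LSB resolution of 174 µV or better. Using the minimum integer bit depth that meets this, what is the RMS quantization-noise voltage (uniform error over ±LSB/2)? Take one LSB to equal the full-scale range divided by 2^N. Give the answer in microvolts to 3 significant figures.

Span: 0.5 V − (-0.5 V) = 1 V.
Levels needed ≥ 1/174 µV = 5747. 2^13 = 8192 suffices, so N_min = 13.
One LSB is 1 V / 8192 = 122.07 µV.
V_rms = LSB/√12 = 35.2 µV.

35.2 µV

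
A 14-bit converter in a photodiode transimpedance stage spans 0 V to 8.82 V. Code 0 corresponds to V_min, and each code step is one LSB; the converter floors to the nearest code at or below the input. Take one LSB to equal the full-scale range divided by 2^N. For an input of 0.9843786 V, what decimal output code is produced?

1828

Range is 8.82 V. LSB = 8.82 V / 2^14 ≈ 0.5383 mV.
code = ⌊(V_in − V_min)/LSB⌋ = ⌊(V_in − V_min) × 2^14 / range⌋
     = ⌊(0.9843786 − (0)) × 16384 / 8.82⌋ = ⌊0.9843786 × 16384/8.82⌋
     = ⌊1828.578⌋ = 1828.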